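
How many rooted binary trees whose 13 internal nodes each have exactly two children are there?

The number of full binary trees on 13 internal nodes is the Catalan number C_13.
C_13 = C(26,13)/14 = 10400600/14 = 742900.

742900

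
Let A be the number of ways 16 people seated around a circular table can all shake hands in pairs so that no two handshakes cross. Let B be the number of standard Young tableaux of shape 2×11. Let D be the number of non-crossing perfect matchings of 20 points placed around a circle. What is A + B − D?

Non-crossing handshake pairings of 2n people are counted by C_n; 16 people gives n = 8. So A = C_8 = 1430.
Standard Young tableaux of shape 2×n are counted by C_n; here n = 11. So B = C_11 = 58786.
Non-crossing perfect matchings of 2n points on a circle are counted by C_n; with 20 points, n = 10. So D = C_10 = 16796.
A + B − D = 1430 + 58786 − 16796 = 43420.

43420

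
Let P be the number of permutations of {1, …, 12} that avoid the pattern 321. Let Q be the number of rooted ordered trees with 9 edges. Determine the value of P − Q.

203150

Permutations of [n] avoiding any single length-3 pattern are counted by C_n; here n = 12. So P = C_12 = 208012.
A rooted plane tree with 9 edges has 10 nodes, and the count is C_9. So Q = C_9 = 4862.
P − Q = 208012 − 4862 = 203150.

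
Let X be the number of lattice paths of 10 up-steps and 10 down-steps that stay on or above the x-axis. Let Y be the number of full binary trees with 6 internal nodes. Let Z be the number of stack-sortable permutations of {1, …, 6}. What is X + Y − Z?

16796

A Dyck path with 10 up-steps and 10 down-steps has semilength 10, so there are C_10 of them. So X = C_10 = 16796.
Full binary trees with n internal nodes are counted by C_n; here n = 6. So Y = C_6 = 132.
By Knuth's characterisation, the stack-sortable permutations of length 6 are the 231-avoiders, numbering C_6. So Z = C_6 = 132.
X + Y − Z = 16796 + 132 − 132 = 16796.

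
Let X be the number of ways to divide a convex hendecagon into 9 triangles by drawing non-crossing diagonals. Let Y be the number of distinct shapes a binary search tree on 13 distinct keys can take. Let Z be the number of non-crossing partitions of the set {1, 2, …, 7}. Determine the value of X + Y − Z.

A convex 11-gon is triangulated into 9 triangles, and the number of such triangulations is the Catalan number C_{11−2} = C_9. So X = C_9 = 4862.
Binary trees (left/right distinguished) on n nodes are counted by C_n; here n = 13. So Y = C_13 = 742900.
Non-crossing partitions of an n-element set are counted by C_n; here n = 7. So Z = C_7 = 429.
X + Y − Z = 4862 + 742900 − 429 = 747333.

747333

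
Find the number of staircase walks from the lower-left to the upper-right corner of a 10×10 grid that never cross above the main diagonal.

Sub-diagonal monotone paths from (0,0) to (10,10) biject with Dyck paths of semilength 10, giving C_10.
C_10 = C(20,10)/11 = 184756/11 = 16796.

16796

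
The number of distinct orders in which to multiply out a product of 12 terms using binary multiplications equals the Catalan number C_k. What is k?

11

Bracketing 12 factors into binary products is counted by C_{12−1} = C_11.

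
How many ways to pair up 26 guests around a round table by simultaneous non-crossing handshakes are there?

742900

Non-crossing handshake pairings of 2n people are counted by C_n; 26 people gives n = 13.
C_13 = C_12 · 2(2·12+1)/(12+2) = 208012 · 50/14 = 742900.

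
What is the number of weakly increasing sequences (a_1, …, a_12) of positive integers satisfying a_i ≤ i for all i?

Such sub-staircase sequences of length n are counted by C_n; here n = 12.
C_12 = 208012.

208012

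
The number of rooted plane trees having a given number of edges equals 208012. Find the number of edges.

12

Rooted ordered trees with n edges are counted by C_n, and C_12 = 208012.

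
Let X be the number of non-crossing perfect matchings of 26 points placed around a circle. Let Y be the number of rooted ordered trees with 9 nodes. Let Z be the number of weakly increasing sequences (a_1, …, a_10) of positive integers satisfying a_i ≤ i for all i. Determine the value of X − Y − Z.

724674

Pairing 26 circle points by 13 non-crossing chords gives C_13 matchings. So X = C_13 = 742900.
Rooted ordered (plane) trees on m nodes have m−1 edges and are counted by C_{m−1}; m = 9 gives C_8. So Y = C_8 = 1430.
Such sub-staircase sequences of length n are counted by C_n; here n = 10. So Z = C_10 = 16796.
X − Y − Z = 742900 − 1430 − 16796 = 724674.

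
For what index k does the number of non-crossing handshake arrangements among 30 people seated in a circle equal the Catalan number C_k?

15

Non-crossing handshake pairings of 2n people are counted by C_n; 30 people gives n = 15.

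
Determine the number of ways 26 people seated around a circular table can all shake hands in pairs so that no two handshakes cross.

With 26 = 2·13 people, non-crossing handshake pairings are non-crossing perfect matchings on a circle, counted by C_13.
C_13 = C(26,13)/14 = 10400600/14 = 742900.

742900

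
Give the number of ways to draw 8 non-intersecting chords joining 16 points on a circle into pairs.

Non-crossing perfect matchings of 2n points on a circle are counted by C_n; with 16 points, n = 8.
C_8 = 1430.

1430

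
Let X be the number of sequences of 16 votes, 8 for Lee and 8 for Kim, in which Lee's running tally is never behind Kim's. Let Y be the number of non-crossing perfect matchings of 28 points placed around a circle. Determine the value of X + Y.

Ballot sequences with n votes each where one side never trails are Dyck words, counted by C_n; here n = 8. So X = C_8 = 1430.
Pairing 28 circle points by 14 non-crossing chords gives C_14 matchings. So Y = C_14 = 2674440.
X + Y = 1430 + 2674440 = 2675870.

2675870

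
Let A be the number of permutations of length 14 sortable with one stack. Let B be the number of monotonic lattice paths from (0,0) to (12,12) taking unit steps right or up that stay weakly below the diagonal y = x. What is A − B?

2466428

By Knuth's characterisation, the stack-sortable permutations of length 14 are the 231-avoiders, numbering C_14. So A = C_14 = 2674440.
Monotone paths in an n×n grid that stay weakly below the diagonal are counted by C_n; here n = 12. So B = C_12 = 208012.
A − B = 2674440 − 208012 = 2466428.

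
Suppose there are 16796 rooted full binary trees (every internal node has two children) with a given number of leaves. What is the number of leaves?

11

Full binary trees with L leaves are counted by C_{L−1}, and C_10 = 16796.
So the index is 10, and the number of leaves is 10 + 1 = 11.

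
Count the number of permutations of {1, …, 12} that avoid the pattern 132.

Permutations of [n] avoiding any single length-3 pattern are counted by C_n; here n = 12.
C_12 = 208012.

208012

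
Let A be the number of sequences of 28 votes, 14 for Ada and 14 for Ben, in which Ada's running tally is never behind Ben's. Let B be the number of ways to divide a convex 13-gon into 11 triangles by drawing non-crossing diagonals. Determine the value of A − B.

2615654

Ballot sequences with n votes each where one side never trails are Dyck words, counted by C_n; here n = 14. So A = C_14 = 2674440.
A convex 13-gon is triangulated into 11 triangles, and the number of such triangulations is the Catalan number C_{13−2} = C_11. So B = C_11 = 58786.
A − B = 2674440 − 58786 = 2615654.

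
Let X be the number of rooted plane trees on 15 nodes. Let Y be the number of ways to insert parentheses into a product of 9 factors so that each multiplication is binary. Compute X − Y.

A rooted plane tree on 15 nodes has 14 edges, and such trees are counted by C_14. So X = C_14 = 2674440.
Ways to associate a product of 9 factors correspond to binary trees on 9 leaves, so the count is C_8. So Y = C_8 = 1430.
X − Y = 2674440 − 1430 = 2673010.

2673010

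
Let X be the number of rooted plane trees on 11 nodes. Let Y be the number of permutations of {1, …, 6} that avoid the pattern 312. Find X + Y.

A rooted plane tree on 11 nodes has 10 edges, and such trees are counted by C_10. So X = C_10 = 16796.
For any fixed pattern of length 3, the pattern-avoiding permutations of [6] number C_6. So Y = C_6 = 132.
X + Y = 16796 + 132 = 16928.

16928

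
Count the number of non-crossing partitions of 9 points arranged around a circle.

Non-crossing partitions of an n-element set are counted by C_n; here n = 9.
C_9 = C(18,9)/10 = 48620/10 = 4862.

4862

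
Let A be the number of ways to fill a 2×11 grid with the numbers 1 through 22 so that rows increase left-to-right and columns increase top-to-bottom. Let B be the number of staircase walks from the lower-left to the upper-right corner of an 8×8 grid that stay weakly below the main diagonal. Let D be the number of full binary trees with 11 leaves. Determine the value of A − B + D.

74152

By the hook-length formula (or a Dyck-path bijection), SYT of shape 2×11 number C_11. So A = C_11 = 58786.
Monotone paths in an n×n grid that stay weakly below the diagonal are counted by C_n; here n = 8. So B = C_8 = 1430.
Full binary trees with 11 leaves have 11−1 = 10 internal nodes, so there are C_10 of them. So D = C_10 = 16796.
A − B + D = 58786 − 1430 + 16796 = 74152.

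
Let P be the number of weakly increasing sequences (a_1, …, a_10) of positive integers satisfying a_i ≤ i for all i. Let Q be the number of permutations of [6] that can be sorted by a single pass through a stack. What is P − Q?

16664

Weakly increasing sequences with a_i ≤ i biject with Dyck paths of semilength 10, so there are C_10. So P = C_10 = 16796.
By Knuth's characterisation, the stack-sortable permutations of length 6 are the 231-avoiders, numbering C_6. So Q = C_6 = 132.
P − Q = 16796 − 132 = 16664.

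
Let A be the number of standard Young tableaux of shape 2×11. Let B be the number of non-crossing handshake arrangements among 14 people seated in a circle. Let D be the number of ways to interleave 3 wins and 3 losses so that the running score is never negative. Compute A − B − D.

By the hook-length formula (or a Dyck-path bijection), SYT of shape 2×11 number C_11. So A = C_11 = 58786.
Non-crossing handshake pairings of 2n people are counted by C_n; 14 people gives n = 7. So B = C_7 = 429.
Ballot sequences with n votes each where one side never trails are Dyck words, counted by C_n; here n = 3. So D = C_3 = 5.
A − B − D = 58786 − 429 − 5 = 58352.

58352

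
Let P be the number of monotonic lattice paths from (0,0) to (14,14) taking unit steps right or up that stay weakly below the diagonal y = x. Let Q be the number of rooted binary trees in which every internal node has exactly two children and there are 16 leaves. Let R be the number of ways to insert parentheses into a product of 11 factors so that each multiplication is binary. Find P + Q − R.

12352489

Monotone paths in an n×n grid that stay weakly below the diagonal are counted by C_n; here n = 14. So P = C_14 = 2674440.
A full binary tree with L leaves has L−1 internal nodes and is counted by C_{L−1}; L = 16 gives C_15. So Q = C_15 = 9694845.
Bracketing 11 factors into binary products is counted by C_{11−1} = C_10. So R = C_10 = 16796.
P + Q − R = 2674440 + 9694845 − 16796 = 12352489.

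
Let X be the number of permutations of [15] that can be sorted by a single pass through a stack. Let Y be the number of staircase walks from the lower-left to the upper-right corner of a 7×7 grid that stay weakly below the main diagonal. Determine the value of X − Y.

By Knuth's characterisation, the stack-sortable permutations of length 15 are the 231-avoiders, numbering C_15. So X = C_15 = 9694845.
Monotone paths in an n×n grid that stay weakly below the diagonal are counted by C_n; here n = 7. So Y = C_7 = 429.
X − Y = 9694845 − 429 = 9694416.

9694416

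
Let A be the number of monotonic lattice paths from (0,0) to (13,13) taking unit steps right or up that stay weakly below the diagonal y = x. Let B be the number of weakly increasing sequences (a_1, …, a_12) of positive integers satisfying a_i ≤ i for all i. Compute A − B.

534888

Monotone paths in an n×n grid that stay weakly below the diagonal are counted by C_n; here n = 13. So A = C_13 = 742900.
Weakly increasing sequences with a_i ≤ i biject with Dyck paths of semilength 12, so there are C_12. So B = C_12 = 208012.
A − B = 742900 − 208012 = 534888.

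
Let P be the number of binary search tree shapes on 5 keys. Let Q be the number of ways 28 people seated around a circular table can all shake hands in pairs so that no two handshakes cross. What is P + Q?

Rooted binary trees with 5 nodes (each child slot possibly empty) number C_5. So P = C_5 = 42.
Non-crossing handshake pairings of 2n people are counted by C_n; 28 people gives n = 14. So Q = C_14 = 2674440.
P + Q = 42 + 2674440 = 2674482.

2674482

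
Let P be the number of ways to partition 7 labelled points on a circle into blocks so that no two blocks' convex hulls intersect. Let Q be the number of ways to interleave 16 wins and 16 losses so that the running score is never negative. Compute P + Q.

35358099

Non-crossing partitions of an n-element set are counted by C_n; here n = 7. So P = C_7 = 429.
Ballot sequences with n votes each where one side never trails are Dyck words, counted by C_n; here n = 16. So Q = C_16 = 35357670.
P + Q = 429 + 35357670 = 35358099.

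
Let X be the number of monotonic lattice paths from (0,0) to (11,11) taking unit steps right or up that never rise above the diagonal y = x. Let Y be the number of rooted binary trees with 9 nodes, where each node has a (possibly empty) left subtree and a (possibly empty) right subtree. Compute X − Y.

53924

Sub-diagonal monotone paths from (0,0) to (11,11) biject with Dyck paths of semilength 11, giving C_11. So X = C_11 = 58786.
Binary trees (left/right distinguished) on n nodes are counted by C_n; here n = 9. So Y = C_9 = 4862.
X − Y = 58786 − 4862 = 53924.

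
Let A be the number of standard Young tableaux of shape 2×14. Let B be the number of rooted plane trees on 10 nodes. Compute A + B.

By the hook-length formula (or a Dyck-path bijection), SYT of shape 2×14 number C_14. So A = C_14 = 2674440.
Rooted ordered (plane) trees on m nodes have m−1 edges and are counted by C_{m−1}; m = 10 gives C_9. So B = C_9 = 4862.
A + B = 2674440 + 4862 = 2679302.

2679302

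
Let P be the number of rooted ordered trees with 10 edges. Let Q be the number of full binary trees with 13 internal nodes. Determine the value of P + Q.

759696

A rooted plane tree with 10 edges has 11 nodes, and the count is C_10. So P = C_10 = 16796.
The number of full binary trees on 13 internal nodes is the Catalan number C_13. So Q = C_13 = 742900.
P + Q = 16796 + 742900 = 759696.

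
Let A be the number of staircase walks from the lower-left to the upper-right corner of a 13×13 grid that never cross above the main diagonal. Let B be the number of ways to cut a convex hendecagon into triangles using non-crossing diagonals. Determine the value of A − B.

Sub-diagonal monotone paths from (0,0) to (13,13) biject with Dyck paths of semilength 13, giving C_13. So A = C_13 = 742900.
The number of triangulations of an 11-gon is the Catalan number C_9 (index = sides − 2). So B = C_9 = 4862.
A − B = 742900 − 4862 = 738038.

738038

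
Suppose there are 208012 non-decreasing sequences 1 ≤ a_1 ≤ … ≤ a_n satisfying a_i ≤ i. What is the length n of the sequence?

Such sub-staircase sequences of length n are counted by C_n. Since C_12 = 208012, the index is 12.

12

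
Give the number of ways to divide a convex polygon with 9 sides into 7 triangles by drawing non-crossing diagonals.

429

The number of triangulations of a 9-gon is the Catalan number C_7 (index = sides − 2).
C_7 = 429.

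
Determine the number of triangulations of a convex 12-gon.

The number of triangulations of a 12-gon is the Catalan number C_10 (index = sides − 2).
C_10 = C(20,10)/11 = 184756/11 = 16796.

16796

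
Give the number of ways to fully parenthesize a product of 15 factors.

Bracketing 15 factors into binary products is counted by C_{15−1} = C_14.
C_14 = C_13 · 2(2·13+1)/(13+2) = 742900 · 54/15 = 2674440.

2674440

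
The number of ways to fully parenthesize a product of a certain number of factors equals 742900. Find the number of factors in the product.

Parenthesizations of m factors are counted by C_{m−1}. Since C_13 = 742900, the index is 13.
So the index is 13, and the number of factors is 13 + 1 = 14.

14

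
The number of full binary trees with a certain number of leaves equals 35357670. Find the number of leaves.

Full binary trees with L leaves are counted by C_{L−1}. The Catalan number equal to 35357670 is C_16.
So the index is 16, and the number of leaves is 16 + 1 = 17.

17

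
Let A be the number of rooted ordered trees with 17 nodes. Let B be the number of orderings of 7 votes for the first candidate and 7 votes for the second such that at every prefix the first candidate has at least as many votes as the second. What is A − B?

35357241

A rooted plane tree on 17 nodes has 16 edges, and such trees are counted by C_16. So A = C_16 = 35357670.
Ballot sequences with n votes each where one side never trails are Dyck words, counted by C_n; here n = 7. So B = C_7 = 429.
A − B = 35357670 − 429 = 35357241.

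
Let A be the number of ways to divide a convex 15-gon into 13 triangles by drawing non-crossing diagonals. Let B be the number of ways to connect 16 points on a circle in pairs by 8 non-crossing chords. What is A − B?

741470

Triangulations of a convex m-gon are counted by C_{m−2}; with m = 15 this is C_13. So A = C_13 = 742900.
Non-crossing perfect matchings of 2n points on a circle are counted by C_n; with 16 points, n = 8. So B = C_8 = 1430.
A − B = 742900 − 1430 = 741470.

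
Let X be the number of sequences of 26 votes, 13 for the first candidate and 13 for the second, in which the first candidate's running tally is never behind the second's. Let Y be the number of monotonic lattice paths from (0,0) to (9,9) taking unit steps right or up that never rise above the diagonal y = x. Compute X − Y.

Ballot sequences with n votes each where one side never trails are Dyck words, counted by C_n; here n = 13. So X = C_13 = 742900.
Sub-diagonal monotone paths from (0,0) to (9,9) biject with Dyck paths of semilength 9, giving C_9. So Y = C_9 = 4862.
X − Y = 742900 − 4862 = 738038.

738038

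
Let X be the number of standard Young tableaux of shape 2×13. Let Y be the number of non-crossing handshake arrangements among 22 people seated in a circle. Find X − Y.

684114

By the hook-length formula (or a Dyck-path bijection), SYT of shape 2×13 number C_13. So X = C_13 = 742900.
With 22 = 2·11 people, non-crossing handshake pairings are non-crossing perfect matchings on a circle, counted by C_11. So Y = C_11 = 58786.
X − Y = 742900 − 58786 = 684114.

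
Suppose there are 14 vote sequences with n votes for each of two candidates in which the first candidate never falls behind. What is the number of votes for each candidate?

4

Such ballot sequences with n votes each are counted by C_n; 14 = C_4.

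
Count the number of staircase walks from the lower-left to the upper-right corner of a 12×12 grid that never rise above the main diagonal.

Sub-diagonal monotone paths from (0,0) to (12,12) biject with Dyck paths of semilength 12, giving C_12.
C_12 = 208012.

208012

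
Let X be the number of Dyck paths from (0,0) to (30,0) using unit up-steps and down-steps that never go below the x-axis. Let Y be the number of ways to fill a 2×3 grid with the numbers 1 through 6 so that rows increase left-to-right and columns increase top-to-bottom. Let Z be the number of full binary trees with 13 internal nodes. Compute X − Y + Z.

10437740

Paths of 15 up- and 15 down-steps that never dip below the axis are Dyck paths; their count is C_15. So X = C_15 = 9694845.
Standard Young tableaux of shape 2×n are counted by C_n; here n = 3. So Y = C_3 = 5.
The number of full binary trees on 13 internal nodes is the Catalan number C_13. So Z = C_13 = 742900.
X − Y + Z = 9694845 − 5 + 742900 = 10437740.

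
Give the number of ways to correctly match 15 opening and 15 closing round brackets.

9694845

With 15 pairs the number of balanced bracket strings is the Catalan number C_15.
C_15 = C_14 · 2(2·14+1)/(14+2) = 2674440 · 58/16 = 9694845.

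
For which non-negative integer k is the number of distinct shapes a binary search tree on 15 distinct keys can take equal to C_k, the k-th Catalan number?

15

Binary trees (left/right distinguished) on n nodes are counted by C_n; here n = 15.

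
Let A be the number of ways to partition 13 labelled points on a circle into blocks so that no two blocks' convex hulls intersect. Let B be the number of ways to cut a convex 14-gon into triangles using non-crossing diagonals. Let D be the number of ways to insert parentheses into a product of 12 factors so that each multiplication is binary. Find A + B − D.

Non-crossing partitions of an n-element set are counted by C_n; here n = 13. So A = C_13 = 742900.
A convex 14-gon is triangulated into 12 triangles, and the number of such triangulations is the Catalan number C_{14−2} = C_12. So B = C_12 = 208012.
Bracketing 12 factors into binary products is counted by C_{12−1} = C_11. So D = C_11 = 58786.
A + B − D = 742900 + 208012 − 58786 = 892126.

892126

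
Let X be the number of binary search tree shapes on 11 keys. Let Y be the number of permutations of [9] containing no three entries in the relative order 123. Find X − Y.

Binary trees (left/right distinguished) on n nodes are counted by C_n; here n = 11. So X = C_11 = 58786.
For any fixed pattern of length 3, the pattern-avoiding permutations of [9] number C_9. So Y = C_9 = 4862.
X − Y = 58786 − 4862 = 53924.

53924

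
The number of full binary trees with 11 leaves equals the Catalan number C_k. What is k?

10

A full binary tree with L leaves has L−1 internal nodes and is counted by C_{L−1}; L = 11 gives C_10.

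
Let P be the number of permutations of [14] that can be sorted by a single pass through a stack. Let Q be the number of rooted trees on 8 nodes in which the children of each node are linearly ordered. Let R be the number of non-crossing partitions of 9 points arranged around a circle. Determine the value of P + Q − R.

2670007

By Knuth's characterisation, the stack-sortable permutations of length 14 are the 231-avoiders, numbering C_14. So P = C_14 = 2674440.
A rooted plane tree on 8 nodes has 7 edges, and such trees are counted by C_7. So Q = C_7 = 429.
The non-crossing partitions of [9] form a lattice of size C_9. So R = C_9 = 4862.
P + Q − R = 2674440 + 429 − 4862 = 2670007.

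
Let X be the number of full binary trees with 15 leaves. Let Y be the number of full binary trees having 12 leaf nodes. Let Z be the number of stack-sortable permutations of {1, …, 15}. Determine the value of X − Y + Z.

12310499

Full binary trees with 15 leaves have 15−1 = 14 internal nodes, so there are C_14 of them. So X = C_14 = 2674440.
Full binary trees with 12 leaves have 12−1 = 11 internal nodes, so there are C_11 of them. So Y = C_11 = 58786.
Stack-sortable permutations are exactly the 231-avoiding ones, counted by C_n; here n = 15. So Z = C_15 = 9694845.
X − Y + Z = 2674440 − 58786 + 9694845 = 12310499.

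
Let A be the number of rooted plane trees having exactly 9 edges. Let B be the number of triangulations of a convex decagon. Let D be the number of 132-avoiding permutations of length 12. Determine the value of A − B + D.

211444

Rooted ordered trees with n edges are counted by C_n; here n = 9. So A = C_9 = 4862.
The number of triangulations of a 10-gon is the Catalan number C_8 (index = sides − 2). So B = C_8 = 1430.
For any fixed pattern of length 3, the pattern-avoiding permutations of [12] number C_12. So D = C_12 = 208012.
A − B + D = 4862 − 1430 + 208012 = 211444.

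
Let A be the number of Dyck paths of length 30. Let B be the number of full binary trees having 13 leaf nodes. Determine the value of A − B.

9486833

A Dyck path with 15 up-steps and 15 down-steps has semilength 15, so there are C_15 of them. So A = C_15 = 9694845.
Full binary trees with 13 leaves have 13−1 = 12 internal nodes, so there are C_12 of them. So B = C_12 = 208012.
A − B = 9694845 − 208012 = 9486833.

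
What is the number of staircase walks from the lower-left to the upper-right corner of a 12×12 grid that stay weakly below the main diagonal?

208012

Sub-diagonal monotone paths from (0,0) to (12,12) biject with Dyck paths of semilength 12, giving C_12.
C_12 = C(24,12)/13 = 2704156/13 = 208012.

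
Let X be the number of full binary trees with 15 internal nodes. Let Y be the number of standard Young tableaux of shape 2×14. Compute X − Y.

Full binary trees with n internal nodes are counted by C_n; here n = 15. So X = C_15 = 9694845.
By the hook-length formula (or a Dyck-path bijection), SYT of shape 2×14 number C_14. So Y = C_14 = 2674440.
X − Y = 9694845 − 2674440 = 7020405.

7020405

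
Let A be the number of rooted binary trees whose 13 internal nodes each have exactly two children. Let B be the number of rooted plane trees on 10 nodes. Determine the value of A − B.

Full binary trees with n internal nodes are counted by C_n; here n = 13. So A = C_13 = 742900.
A rooted plane tree on 10 nodes has 9 edges, and such trees are counted by C_9. So B = C_9 = 4862.
A − B = 742900 − 4862 = 738038.

738038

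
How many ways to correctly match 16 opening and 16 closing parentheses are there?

With 16 pairs the number of balanced bracket strings is the Catalan number C_16.
C_16 = 35357670.

35357670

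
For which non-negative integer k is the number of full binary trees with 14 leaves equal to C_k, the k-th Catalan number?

Full binary trees with 14 leaves have 14−1 = 13 internal nodes, so there are C_13 of them.

13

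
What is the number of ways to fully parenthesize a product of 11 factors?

Parenthesizations of m factors correspond to full binary trees with m leaves, counted by C_{m−1}; m = 11 gives C_10.
C_10 = C_9 · 2(2·9+1)/(9+2) = 4862 · 38/11 = 16796.

16796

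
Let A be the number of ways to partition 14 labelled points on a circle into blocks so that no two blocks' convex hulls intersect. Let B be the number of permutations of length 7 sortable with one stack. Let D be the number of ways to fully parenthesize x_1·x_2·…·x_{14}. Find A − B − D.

1931111

The non-crossing partitions of [14] form a lattice of size C_14. So A = C_14 = 2674440.
Stack-sortable permutations are exactly the 231-avoiding ones, counted by C_n; here n = 7. So B = C_7 = 429.
Ways to associate a product of 14 factors correspond to binary trees on 14 leaves, so the count is C_13. So D = C_13 = 742900.
A − B − D = 2674440 − 429 − 742900 = 1931111.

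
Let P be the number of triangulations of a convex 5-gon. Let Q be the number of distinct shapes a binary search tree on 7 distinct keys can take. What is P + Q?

A convex 5-gon is triangulated into 3 triangles, and the number of such triangulations is the Catalan number C_{5−2} = C_3. So P = C_3 = 5.
Binary trees (left/right distinguished) on n nodes are counted by C_n; here n = 7. So Q = C_7 = 429.
P + Q = 5 + 429 = 434.

434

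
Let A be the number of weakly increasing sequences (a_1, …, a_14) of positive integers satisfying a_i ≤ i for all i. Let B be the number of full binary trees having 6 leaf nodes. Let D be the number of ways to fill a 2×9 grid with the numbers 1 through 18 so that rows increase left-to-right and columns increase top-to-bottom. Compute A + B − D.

Weakly increasing sequences with a_i ≤ i biject with Dyck paths of semilength 14, so there are C_14. So A = C_14 = 2674440.
Full binary trees with 6 leaves have 6−1 = 5 internal nodes, so there are C_5 of them. So B = C_5 = 42.
Standard Young tableaux of shape 2×n are counted by C_n; here n = 9. So D = C_9 = 4862.
A + B − D = 2674440 + 42 − 4862 = 2669620.

2669620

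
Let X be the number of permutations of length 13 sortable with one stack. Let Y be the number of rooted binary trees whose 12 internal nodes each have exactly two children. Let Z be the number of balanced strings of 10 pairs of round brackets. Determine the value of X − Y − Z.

Stack-sortable permutations are exactly the 231-avoiding ones, counted by C_n; here n = 13. So X = C_13 = 742900.
Full binary trees with n internal nodes are counted by C_n; here n = 12. So Y = C_12 = 208012.
With 10 pairs the number of balanced bracket strings is the Catalan number C_10. So Z = C_10 = 16796.
X − Y − Z = 742900 − 208012 − 16796 = 518092.

518092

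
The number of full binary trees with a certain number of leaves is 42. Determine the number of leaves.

Full binary trees with L leaves are counted by C_{L−1}, and C_5 = 42.
So the index is 5, and the number of leaves is 5 + 1 = 6.

6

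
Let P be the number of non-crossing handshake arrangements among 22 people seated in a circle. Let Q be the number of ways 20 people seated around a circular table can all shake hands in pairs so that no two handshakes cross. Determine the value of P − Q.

41990

With 22 = 2·11 people, non-crossing handshake pairings are non-crossing perfect matchings on a circle, counted by C_11. So P = C_11 = 58786.
With 20 = 2·10 people, non-crossing handshake pairings are non-crossing perfect matchings on a circle, counted by C_10. So Q = C_10 = 16796.
P − Q = 58786 − 16796 = 41990.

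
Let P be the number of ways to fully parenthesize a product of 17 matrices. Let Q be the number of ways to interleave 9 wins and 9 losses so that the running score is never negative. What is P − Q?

Ways to associate a product of 17 factors correspond to binary trees on 17 leaves, so the count is C_16. So P = C_16 = 35357670.
Ballot sequences with n votes each where one side never trails are Dyck words, counted by C_n; here n = 9. So Q = C_9 = 4862.
P − Q = 35357670 − 4862 = 35352808.

35352808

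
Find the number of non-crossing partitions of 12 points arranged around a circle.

208012

Non-crossing partitions of an n-element set are counted by C_n; here n = 12.
C_12 = C(24,12)/13 = 2704156/13 = 208012.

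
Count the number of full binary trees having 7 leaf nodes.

132

Full binary trees with 7 leaves have 7−1 = 6 internal nodes, so there are C_6 of them.
C_6 = C(12,6)/7 = 924/7 = 132.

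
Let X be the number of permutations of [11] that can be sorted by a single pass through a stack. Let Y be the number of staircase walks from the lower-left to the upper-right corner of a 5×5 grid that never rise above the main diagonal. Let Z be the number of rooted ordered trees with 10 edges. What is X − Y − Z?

41948

Stack-sortable permutations are exactly the 231-avoiding ones, counted by C_n; here n = 11. So X = C_11 = 58786.
Monotone paths in an n×n grid that stay weakly below the diagonal are counted by C_n; here n = 5. So Y = C_5 = 42.
Rooted ordered trees with n edges are counted by C_n; here n = 10. So Z = C_10 = 16796.
X − Y − Z = 58786 − 42 − 16796 = 41948.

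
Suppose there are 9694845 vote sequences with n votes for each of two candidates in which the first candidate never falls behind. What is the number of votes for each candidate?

15

Such ballot sequences with n votes each are counted by C_n, and C_15 = 9694845.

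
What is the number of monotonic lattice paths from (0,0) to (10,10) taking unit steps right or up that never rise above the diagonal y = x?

Monotone paths in an n×n grid that stay weakly below the diagonal are counted by C_n; here n = 10.
C_10 = C(20,10)/11 = 184756/11 = 16796.

16796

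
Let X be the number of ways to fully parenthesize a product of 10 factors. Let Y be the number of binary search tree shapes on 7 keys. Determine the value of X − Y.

4433

Parenthesizations of m factors correspond to full binary trees with m leaves, counted by C_{m−1}; m = 10 gives C_9. So X = C_9 = 4862.
There are C_n binary search tree shapes on n keys; with n = 7 that is C_7. So Y = C_7 = 429.
X − Y = 4862 − 429 = 4433.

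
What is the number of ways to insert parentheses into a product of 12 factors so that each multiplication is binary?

Parenthesizations of m factors correspond to full binary trees with m leaves, counted by C_{m−1}; m = 12 gives C_11.
C_11 = C_10 · 2(2·10+1)/(10+2) = 16796 · 42/12 = 58786.

58786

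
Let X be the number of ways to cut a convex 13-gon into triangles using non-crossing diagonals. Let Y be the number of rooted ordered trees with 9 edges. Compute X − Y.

53924

Triangulations of a convex m-gon are counted by C_{m−2}; with m = 13 this is C_11. So X = C_11 = 58786.
A rooted plane tree with 9 edges has 10 nodes, and the count is C_9. So Y = C_9 = 4862.
X − Y = 58786 − 4862 = 53924.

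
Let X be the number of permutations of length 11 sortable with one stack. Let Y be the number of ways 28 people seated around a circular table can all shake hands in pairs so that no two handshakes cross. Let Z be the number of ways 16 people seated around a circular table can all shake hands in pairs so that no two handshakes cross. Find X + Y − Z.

Stack-sortable permutations are exactly the 231-avoiding ones, counted by C_n; here n = 11. So X = C_11 = 58786.
With 28 = 2·14 people, non-crossing handshake pairings are non-crossing perfect matchings on a circle, counted by C_14. So Y = C_14 = 2674440.
With 16 = 2·8 people, non-crossing handshake pairings are non-crossing perfect matchings on a circle, counted by C_8. So Z = C_8 = 1430.
X + Y − Z = 58786 + 2674440 − 1430 = 2731796.

2731796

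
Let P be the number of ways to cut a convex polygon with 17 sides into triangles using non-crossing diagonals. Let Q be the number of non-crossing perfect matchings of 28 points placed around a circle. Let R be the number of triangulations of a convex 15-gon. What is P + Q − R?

11626385

The number of triangulations of a 17-gon is the Catalan number C_15 (index = sides − 2). So P = C_15 = 9694845.
Non-crossing perfect matchings of 2n points on a circle are counted by C_n; with 28 points, n = 14. So Q = C_14 = 2674440.
The number of triangulations of a 15-gon is the Catalan number C_13 (index = sides − 2). So R = C_13 = 742900.
P + Q − R = 9694845 + 2674440 − 742900 = 11626385.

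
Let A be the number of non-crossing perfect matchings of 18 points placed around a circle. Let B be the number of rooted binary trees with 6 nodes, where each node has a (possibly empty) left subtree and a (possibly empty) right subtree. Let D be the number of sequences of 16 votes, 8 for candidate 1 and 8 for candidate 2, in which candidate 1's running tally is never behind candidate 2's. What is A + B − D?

3564

Non-crossing perfect matchings of 2n points on a circle are counted by C_n; with 18 points, n = 9. So A = C_9 = 4862.
Binary trees (left/right distinguished) on n nodes are counted by C_n; here n = 6. So B = C_6 = 132.
Reading a vote for the leader as '(' and for the other as ')' turns such a sequence into a balanced string of 8 pairs, so the count is C_8. So D = C_8 = 1430.
A + B − D = 4862 + 132 − 1430 = 3564.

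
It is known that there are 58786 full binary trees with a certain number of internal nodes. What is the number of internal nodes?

11

Full binary trees with n internal nodes are counted by C_n; 58786 = C_11.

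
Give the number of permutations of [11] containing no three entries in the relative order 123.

Permutations of [n] avoiding any single length-3 pattern are counted by C_n; here n = 11.
C_11 = C_10 · 2(2·10+1)/(10+2) = 16796 · 42/12 = 58786.

58786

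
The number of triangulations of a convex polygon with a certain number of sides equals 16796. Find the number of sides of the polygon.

12

Triangulations of a convex m-gon are counted by C_{m−2}. The Catalan number equal to 16796 is C_10.
So m − 2 = 10, giving m = 12 sides.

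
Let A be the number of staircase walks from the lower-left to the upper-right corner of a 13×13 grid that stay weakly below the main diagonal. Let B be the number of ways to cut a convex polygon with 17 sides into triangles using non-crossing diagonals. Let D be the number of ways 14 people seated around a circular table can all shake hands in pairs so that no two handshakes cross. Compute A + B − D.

10437316

Monotone paths in an n×n grid that stay weakly below the diagonal are counted by C_n; here n = 13. So A = C_13 = 742900.
A convex 17-gon is triangulated into 15 triangles, and the number of such triangulations is the Catalan number C_{17−2} = C_15. So B = C_15 = 9694845.
With 14 = 2·7 people, non-crossing handshake pairings are non-crossing perfect matchings on a circle, counted by C_7. So D = C_7 = 429.
A + B − D = 742900 + 9694845 − 429 = 10437316.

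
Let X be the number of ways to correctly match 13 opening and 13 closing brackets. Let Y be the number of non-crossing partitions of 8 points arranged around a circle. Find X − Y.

741470

A balanced arrangement of 13 bracket pairs is a Dyck word of semilength 13, so the count is C_13. So X = C_13 = 742900.
Non-crossing partitions of an n-element set are counted by C_n; here n = 8. So Y = C_8 = 1430.
X − Y = 742900 − 1430 = 741470.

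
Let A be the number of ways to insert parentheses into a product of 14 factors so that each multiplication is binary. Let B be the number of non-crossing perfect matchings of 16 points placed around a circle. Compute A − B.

741470

Parenthesizations of m factors correspond to full binary trees with m leaves, counted by C_{m−1}; m = 14 gives C_13. So A = C_13 = 742900.
Pairing 16 circle points by 8 non-crossing chords gives C_8 matchings. So B = C_8 = 1430.
A − B = 742900 − 1430 = 741470.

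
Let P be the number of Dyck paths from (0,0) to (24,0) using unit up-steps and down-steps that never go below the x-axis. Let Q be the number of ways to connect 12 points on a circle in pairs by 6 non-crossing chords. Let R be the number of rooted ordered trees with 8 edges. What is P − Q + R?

A Dyck path with 12 up-steps and 12 down-steps has semilength 12, so there are C_12 of them. So P = C_12 = 208012.
Non-crossing perfect matchings of 2n points on a circle are counted by C_n; with 12 points, n = 6. So Q = C_6 = 132.
Rooted ordered trees with n edges are counted by C_n; here n = 8. So R = C_8 = 1430.
P − Q + R = 208012 − 132 + 1430 = 209310.

209310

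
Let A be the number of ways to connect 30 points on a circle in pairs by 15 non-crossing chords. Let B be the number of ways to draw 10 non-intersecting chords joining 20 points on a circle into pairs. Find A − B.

Pairing 30 circle points by 15 non-crossing chords gives C_15 matchings. So A = C_15 = 9694845.
Non-crossing perfect matchings of 2n points on a circle are counted by C_n; with 20 points, n = 10. So B = C_10 = 16796.
A − B = 9694845 − 16796 = 9678049.

9678049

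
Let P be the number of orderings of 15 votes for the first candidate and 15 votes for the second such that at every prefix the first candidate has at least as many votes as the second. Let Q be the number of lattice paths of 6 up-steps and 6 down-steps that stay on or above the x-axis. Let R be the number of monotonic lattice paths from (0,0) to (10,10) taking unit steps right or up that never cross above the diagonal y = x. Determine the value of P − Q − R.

9677917

Reading a vote for the leader as '(' and for the other as ')' turns such a sequence into a balanced string of 15 pairs, so the count is C_15. So P = C_15 = 9694845.
Paths of 6 up- and 6 down-steps that never dip below the axis are Dyck paths; their count is C_6. So Q = C_6 = 132.
Monotone paths in an n×n grid that stay weakly below the diagonal are counted by C_n; here n = 10. So R = C_10 = 16796.
P − Q − R = 9694845 − 132 − 16796 = 9677917.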